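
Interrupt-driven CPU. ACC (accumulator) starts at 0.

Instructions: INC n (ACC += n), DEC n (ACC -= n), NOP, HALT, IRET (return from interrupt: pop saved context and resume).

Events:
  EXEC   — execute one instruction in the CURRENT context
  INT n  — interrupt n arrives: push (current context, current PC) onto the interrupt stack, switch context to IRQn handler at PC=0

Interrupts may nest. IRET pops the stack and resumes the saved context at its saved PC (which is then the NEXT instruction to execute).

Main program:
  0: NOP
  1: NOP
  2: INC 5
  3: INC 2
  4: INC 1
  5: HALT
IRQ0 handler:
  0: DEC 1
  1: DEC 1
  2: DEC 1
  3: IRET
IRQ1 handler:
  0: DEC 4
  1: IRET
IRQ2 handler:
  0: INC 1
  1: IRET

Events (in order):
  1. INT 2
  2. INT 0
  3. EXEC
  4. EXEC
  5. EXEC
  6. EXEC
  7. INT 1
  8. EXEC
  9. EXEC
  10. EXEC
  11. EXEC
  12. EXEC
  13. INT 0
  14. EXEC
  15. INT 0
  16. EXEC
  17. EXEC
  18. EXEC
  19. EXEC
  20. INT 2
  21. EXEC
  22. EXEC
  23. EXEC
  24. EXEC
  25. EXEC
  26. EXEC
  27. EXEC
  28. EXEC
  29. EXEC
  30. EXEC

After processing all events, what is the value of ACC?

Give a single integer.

Answer: -3

Derivation:
Event 1 (INT 2): INT 2 arrives: push (MAIN, PC=0), enter IRQ2 at PC=0 (depth now 1)
Event 2 (INT 0): INT 0 arrives: push (IRQ2, PC=0), enter IRQ0 at PC=0 (depth now 2)
Event 3 (EXEC): [IRQ0] PC=0: DEC 1 -> ACC=-1
Event 4 (EXEC): [IRQ0] PC=1: DEC 1 -> ACC=-2
Event 5 (EXEC): [IRQ0] PC=2: DEC 1 -> ACC=-3
Event 6 (EXEC): [IRQ0] PC=3: IRET -> resume IRQ2 at PC=0 (depth now 1)
Event 7 (INT 1): INT 1 arrives: push (IRQ2, PC=0), enter IRQ1 at PC=0 (depth now 2)
Event 8 (EXEC): [IRQ1] PC=0: DEC 4 -> ACC=-7
Event 9 (EXEC): [IRQ1] PC=1: IRET -> resume IRQ2 at PC=0 (depth now 1)
Event 10 (EXEC): [IRQ2] PC=0: INC 1 -> ACC=-6
Event 11 (EXEC): [IRQ2] PC=1: IRET -> resume MAIN at PC=0 (depth now 0)
Event 12 (EXEC): [MAIN] PC=0: NOP
Event 13 (INT 0): INT 0 arrives: push (MAIN, PC=1), enter IRQ0 at PC=0 (depth now 1)
Event 14 (EXEC): [IRQ0] PC=0: DEC 1 -> ACC=-7
Event 15 (INT 0): INT 0 arrives: push (IRQ0, PC=1), enter IRQ0 at PC=0 (depth now 2)
Event 16 (EXEC): [IRQ0] PC=0: DEC 1 -> ACC=-8
Event 17 (EXEC): [IRQ0] PC=1: DEC 1 -> ACC=-9
Event 18 (EXEC): [IRQ0] PC=2: DEC 1 -> ACC=-10
Event 19 (EXEC): [IRQ0] PC=3: IRET -> resume IRQ0 at PC=1 (depth now 1)
Event 20 (INT 2): INT 2 arrives: push (IRQ0, PC=1), enter IRQ2 at PC=0 (depth now 2)
Event 21 (EXEC): [IRQ2] PC=0: INC 1 -> ACC=-9
Event 22 (EXEC): [IRQ2] PC=1: IRET -> resume IRQ0 at PC=1 (depth now 1)
Event 23 (EXEC): [IRQ0] PC=1: DEC 1 -> ACC=-10
Event 24 (EXEC): [IRQ0] PC=2: DEC 1 -> ACC=-11
Event 25 (EXEC): [IRQ0] PC=3: IRET -> resume MAIN at PC=1 (depth now 0)
Event 26 (EXEC): [MAIN] PC=1: NOP
Event 27 (EXEC): [MAIN] PC=2: INC 5 -> ACC=-6
Event 28 (EXEC): [MAIN] PC=3: INC 2 -> ACC=-4
Event 29 (EXEC): [MAIN] PC=4: INC 1 -> ACC=-3
Event 30 (EXEC): [MAIN] PC=5: HALT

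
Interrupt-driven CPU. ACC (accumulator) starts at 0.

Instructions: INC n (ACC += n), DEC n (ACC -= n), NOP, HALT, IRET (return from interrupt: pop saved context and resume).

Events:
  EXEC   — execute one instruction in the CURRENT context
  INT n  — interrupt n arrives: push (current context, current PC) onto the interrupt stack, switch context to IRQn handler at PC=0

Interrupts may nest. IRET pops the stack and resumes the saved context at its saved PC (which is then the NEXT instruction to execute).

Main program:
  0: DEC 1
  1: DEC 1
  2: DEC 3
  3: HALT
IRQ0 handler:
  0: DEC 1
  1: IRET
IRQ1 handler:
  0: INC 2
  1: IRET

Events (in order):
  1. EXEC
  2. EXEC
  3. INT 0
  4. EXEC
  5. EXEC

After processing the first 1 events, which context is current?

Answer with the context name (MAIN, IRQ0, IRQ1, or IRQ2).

Event 1 (EXEC): [MAIN] PC=0: DEC 1 -> ACC=-1

Answer: MAIN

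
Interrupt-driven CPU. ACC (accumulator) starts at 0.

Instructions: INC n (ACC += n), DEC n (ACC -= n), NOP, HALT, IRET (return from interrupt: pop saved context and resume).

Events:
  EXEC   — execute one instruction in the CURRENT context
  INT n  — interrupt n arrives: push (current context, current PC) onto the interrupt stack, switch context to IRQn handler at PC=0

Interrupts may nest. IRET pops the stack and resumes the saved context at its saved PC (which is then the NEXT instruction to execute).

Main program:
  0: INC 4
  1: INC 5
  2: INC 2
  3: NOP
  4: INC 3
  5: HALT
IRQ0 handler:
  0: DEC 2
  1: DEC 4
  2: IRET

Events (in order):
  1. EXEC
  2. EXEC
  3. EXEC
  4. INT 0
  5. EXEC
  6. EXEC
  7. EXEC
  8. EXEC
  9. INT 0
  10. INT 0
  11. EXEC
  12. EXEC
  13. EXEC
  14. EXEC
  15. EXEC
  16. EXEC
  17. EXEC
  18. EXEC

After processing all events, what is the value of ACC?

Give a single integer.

Event 1 (EXEC): [MAIN] PC=0: INC 4 -> ACC=4
Event 2 (EXEC): [MAIN] PC=1: INC 5 -> ACC=9
Event 3 (EXEC): [MAIN] PC=2: INC 2 -> ACC=11
Event 4 (INT 0): INT 0 arrives: push (MAIN, PC=3), enter IRQ0 at PC=0 (depth now 1)
Event 5 (EXEC): [IRQ0] PC=0: DEC 2 -> ACC=9
Event 6 (EXEC): [IRQ0] PC=1: DEC 4 -> ACC=5
Event 7 (EXEC): [IRQ0] PC=2: IRET -> resume MAIN at PC=3 (depth now 0)
Event 8 (EXEC): [MAIN] PC=3: NOP
Event 9 (INT 0): INT 0 arrives: push (MAIN, PC=4), enter IRQ0 at PC=0 (depth now 1)
Event 10 (INT 0): INT 0 arrives: push (IRQ0, PC=0), enter IRQ0 at PC=0 (depth now 2)
Event 11 (EXEC): [IRQ0] PC=0: DEC 2 -> ACC=3
Event 12 (EXEC): [IRQ0] PC=1: DEC 4 -> ACC=-1
Event 13 (EXEC): [IRQ0] PC=2: IRET -> resume IRQ0 at PC=0 (depth now 1)
Event 14 (EXEC): [IRQ0] PC=0: DEC 2 -> ACC=-3
Event 15 (EXEC): [IRQ0] PC=1: DEC 4 -> ACC=-7
Event 16 (EXEC): [IRQ0] PC=2: IRET -> resume MAIN at PC=4 (depth now 0)
Event 17 (EXEC): [MAIN] PC=4: INC 3 -> ACC=-4
Event 18 (EXEC): [MAIN] PC=5: HALT

Answer: -4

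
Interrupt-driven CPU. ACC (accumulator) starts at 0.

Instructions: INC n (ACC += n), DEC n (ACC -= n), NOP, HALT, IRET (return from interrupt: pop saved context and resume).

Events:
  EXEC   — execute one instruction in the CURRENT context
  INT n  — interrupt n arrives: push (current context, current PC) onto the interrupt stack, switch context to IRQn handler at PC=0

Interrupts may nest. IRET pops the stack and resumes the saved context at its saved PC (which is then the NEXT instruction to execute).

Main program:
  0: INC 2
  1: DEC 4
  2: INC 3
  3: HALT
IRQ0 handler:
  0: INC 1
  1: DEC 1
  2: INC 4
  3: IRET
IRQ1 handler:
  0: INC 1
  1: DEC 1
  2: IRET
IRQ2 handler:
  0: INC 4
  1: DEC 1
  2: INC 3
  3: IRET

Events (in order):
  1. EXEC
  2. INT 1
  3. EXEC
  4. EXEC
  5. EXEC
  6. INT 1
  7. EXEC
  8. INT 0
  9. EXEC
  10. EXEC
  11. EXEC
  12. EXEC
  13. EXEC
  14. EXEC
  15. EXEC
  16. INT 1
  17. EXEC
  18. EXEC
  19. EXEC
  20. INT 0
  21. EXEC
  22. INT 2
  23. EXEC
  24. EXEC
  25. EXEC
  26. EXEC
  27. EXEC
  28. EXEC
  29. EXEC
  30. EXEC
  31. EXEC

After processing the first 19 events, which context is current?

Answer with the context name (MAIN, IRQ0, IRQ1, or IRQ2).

Event 1 (EXEC): [MAIN] PC=0: INC 2 -> ACC=2
Event 2 (INT 1): INT 1 arrives: push (MAIN, PC=1), enter IRQ1 at PC=0 (depth now 1)
Event 3 (EXEC): [IRQ1] PC=0: INC 1 -> ACC=3
Event 4 (EXEC): [IRQ1] PC=1: DEC 1 -> ACC=2
Event 5 (EXEC): [IRQ1] PC=2: IRET -> resume MAIN at PC=1 (depth now 0)
Event 6 (INT 1): INT 1 arrives: push (MAIN, PC=1), enter IRQ1 at PC=0 (depth now 1)
Event 7 (EXEC): [IRQ1] PC=0: INC 1 -> ACC=3
Event 8 (INT 0): INT 0 arrives: push (IRQ1, PC=1), enter IRQ0 at PC=0 (depth now 2)
Event 9 (EXEC): [IRQ0] PC=0: INC 1 -> ACC=4
Event 10 (EXEC): [IRQ0] PC=1: DEC 1 -> ACC=3
Event 11 (EXEC): [IRQ0] PC=2: INC 4 -> ACC=7
Event 12 (EXEC): [IRQ0] PC=3: IRET -> resume IRQ1 at PC=1 (depth now 1)
Event 13 (EXEC): [IRQ1] PC=1: DEC 1 -> ACC=6
Event 14 (EXEC): [IRQ1] PC=2: IRET -> resume MAIN at PC=1 (depth now 0)
Event 15 (EXEC): [MAIN] PC=1: DEC 4 -> ACC=2
Event 16 (INT 1): INT 1 arrives: push (MAIN, PC=2), enter IRQ1 at PC=0 (depth now 1)
Event 17 (EXEC): [IRQ1] PC=0: INC 1 -> ACC=3
Event 18 (EXEC): [IRQ1] PC=1: DEC 1 -> ACC=2
Event 19 (EXEC): [IRQ1] PC=2: IRET -> resume MAIN at PC=2 (depth now 0)

Answer: MAIN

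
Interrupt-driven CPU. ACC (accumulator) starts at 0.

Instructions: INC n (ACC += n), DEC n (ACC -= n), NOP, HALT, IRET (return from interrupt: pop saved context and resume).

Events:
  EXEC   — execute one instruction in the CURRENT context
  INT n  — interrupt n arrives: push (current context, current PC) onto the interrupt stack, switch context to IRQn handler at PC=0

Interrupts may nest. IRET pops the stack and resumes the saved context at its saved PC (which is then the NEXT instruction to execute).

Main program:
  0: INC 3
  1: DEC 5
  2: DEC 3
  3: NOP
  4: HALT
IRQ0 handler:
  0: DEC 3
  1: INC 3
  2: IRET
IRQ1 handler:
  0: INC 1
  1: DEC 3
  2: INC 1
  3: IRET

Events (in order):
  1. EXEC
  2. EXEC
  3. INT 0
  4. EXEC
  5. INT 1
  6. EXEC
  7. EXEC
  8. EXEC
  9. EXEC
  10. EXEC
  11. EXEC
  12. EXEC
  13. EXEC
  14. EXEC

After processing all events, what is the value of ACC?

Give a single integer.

Event 1 (EXEC): [MAIN] PC=0: INC 3 -> ACC=3
Event 2 (EXEC): [MAIN] PC=1: DEC 5 -> ACC=-2
Event 3 (INT 0): INT 0 arrives: push (MAIN, PC=2), enter IRQ0 at PC=0 (depth now 1)
Event 4 (EXEC): [IRQ0] PC=0: DEC 3 -> ACC=-5
Event 5 (INT 1): INT 1 arrives: push (IRQ0, PC=1), enter IRQ1 at PC=0 (depth now 2)
Event 6 (EXEC): [IRQ1] PC=0: INC 1 -> ACC=-4
Event 7 (EXEC): [IRQ1] PC=1: DEC 3 -> ACC=-7
Event 8 (EXEC): [IRQ1] PC=2: INC 1 -> ACC=-6
Event 9 (EXEC): [IRQ1] PC=3: IRET -> resume IRQ0 at PC=1 (depth now 1)
Event 10 (EXEC): [IRQ0] PC=1: INC 3 -> ACC=-3
Event 11 (EXEC): [IRQ0] PC=2: IRET -> resume MAIN at PC=2 (depth now 0)
Event 12 (EXEC): [MAIN] PC=2: DEC 3 -> ACC=-6
Event 13 (EXEC): [MAIN] PC=3: NOP
Event 14 (EXEC): [MAIN] PC=4: HALT

Answer: -6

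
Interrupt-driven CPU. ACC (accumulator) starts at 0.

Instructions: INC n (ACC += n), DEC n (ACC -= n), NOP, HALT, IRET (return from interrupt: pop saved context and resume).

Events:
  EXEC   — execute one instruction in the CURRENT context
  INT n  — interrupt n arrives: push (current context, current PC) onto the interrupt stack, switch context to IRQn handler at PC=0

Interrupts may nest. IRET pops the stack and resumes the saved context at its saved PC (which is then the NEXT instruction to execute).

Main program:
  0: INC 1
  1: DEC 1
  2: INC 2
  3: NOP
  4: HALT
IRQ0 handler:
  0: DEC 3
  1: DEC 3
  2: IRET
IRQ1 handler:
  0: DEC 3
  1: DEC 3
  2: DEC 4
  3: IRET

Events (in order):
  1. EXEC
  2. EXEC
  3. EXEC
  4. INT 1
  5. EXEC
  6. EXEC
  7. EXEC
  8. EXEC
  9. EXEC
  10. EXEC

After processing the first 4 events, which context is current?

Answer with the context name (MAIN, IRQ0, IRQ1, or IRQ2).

Answer: IRQ1

Derivation:
Event 1 (EXEC): [MAIN] PC=0: INC 1 -> ACC=1
Event 2 (EXEC): [MAIN] PC=1: DEC 1 -> ACC=0
Event 3 (EXEC): [MAIN] PC=2: INC 2 -> ACC=2
Event 4 (INT 1): INT 1 arrives: push (MAIN, PC=3), enter IRQ1 at PC=0 (depth now 1)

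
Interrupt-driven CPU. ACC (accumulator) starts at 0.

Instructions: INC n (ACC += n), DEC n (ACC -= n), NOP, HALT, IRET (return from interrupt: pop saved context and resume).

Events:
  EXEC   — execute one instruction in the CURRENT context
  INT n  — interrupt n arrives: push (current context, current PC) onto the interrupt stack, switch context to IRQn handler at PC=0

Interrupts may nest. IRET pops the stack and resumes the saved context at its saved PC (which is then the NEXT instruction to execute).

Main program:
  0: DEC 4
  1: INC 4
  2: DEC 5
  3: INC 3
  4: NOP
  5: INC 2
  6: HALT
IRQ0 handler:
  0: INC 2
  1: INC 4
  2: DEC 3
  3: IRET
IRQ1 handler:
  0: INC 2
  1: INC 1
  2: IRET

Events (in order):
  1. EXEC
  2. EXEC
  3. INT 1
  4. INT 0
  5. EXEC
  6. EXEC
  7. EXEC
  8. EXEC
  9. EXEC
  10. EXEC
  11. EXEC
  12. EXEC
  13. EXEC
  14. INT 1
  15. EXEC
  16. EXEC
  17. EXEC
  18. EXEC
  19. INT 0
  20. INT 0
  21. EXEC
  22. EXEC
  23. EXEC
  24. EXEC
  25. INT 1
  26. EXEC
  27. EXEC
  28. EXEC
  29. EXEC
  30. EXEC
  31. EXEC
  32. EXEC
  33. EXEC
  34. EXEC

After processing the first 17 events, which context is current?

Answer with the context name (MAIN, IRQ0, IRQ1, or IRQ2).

Answer: MAIN

Derivation:
Event 1 (EXEC): [MAIN] PC=0: DEC 4 -> ACC=-4
Event 2 (EXEC): [MAIN] PC=1: INC 4 -> ACC=0
Event 3 (INT 1): INT 1 arrives: push (MAIN, PC=2), enter IRQ1 at PC=0 (depth now 1)
Event 4 (INT 0): INT 0 arrives: push (IRQ1, PC=0), enter IRQ0 at PC=0 (depth now 2)
Event 5 (EXEC): [IRQ0] PC=0: INC 2 -> ACC=2
Event 6 (EXEC): [IRQ0] PC=1: INC 4 -> ACC=6
Event 7 (EXEC): [IRQ0] PC=2: DEC 3 -> ACC=3
Event 8 (EXEC): [IRQ0] PC=3: IRET -> resume IRQ1 at PC=0 (depth now 1)
Event 9 (EXEC): [IRQ1] PC=0: INC 2 -> ACC=5
Event 10 (EXEC): [IRQ1] PC=1: INC 1 -> ACC=6
Event 11 (EXEC): [IRQ1] PC=2: IRET -> resume MAIN at PC=2 (depth now 0)
Event 12 (EXEC): [MAIN] PC=2: DEC 5 -> ACC=1
Event 13 (EXEC): [MAIN] PC=3: INC 3 -> ACC=4
Event 14 (INT 1): INT 1 arrives: push (MAIN, PC=4), enter IRQ1 at PC=0 (depth now 1)
Event 15 (EXEC): [IRQ1] PC=0: INC 2 -> ACC=6
Event 16 (EXEC): [IRQ1] PC=1: INC 1 -> ACC=7
Event 17 (EXEC): [IRQ1] PC=2: IRET -> resume MAIN at PC=4 (depth now 0)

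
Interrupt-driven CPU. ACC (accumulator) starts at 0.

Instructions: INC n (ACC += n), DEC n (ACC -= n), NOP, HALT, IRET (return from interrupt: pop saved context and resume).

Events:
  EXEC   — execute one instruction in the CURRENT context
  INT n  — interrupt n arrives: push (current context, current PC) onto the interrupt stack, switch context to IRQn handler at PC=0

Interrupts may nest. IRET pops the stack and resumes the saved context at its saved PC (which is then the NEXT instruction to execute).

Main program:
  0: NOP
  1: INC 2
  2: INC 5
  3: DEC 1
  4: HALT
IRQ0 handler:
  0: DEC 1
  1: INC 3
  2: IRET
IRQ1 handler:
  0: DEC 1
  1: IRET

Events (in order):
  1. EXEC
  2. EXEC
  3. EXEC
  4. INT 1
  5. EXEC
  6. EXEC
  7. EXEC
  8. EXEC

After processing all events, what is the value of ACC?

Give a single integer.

Answer: 5

Derivation:
Event 1 (EXEC): [MAIN] PC=0: NOP
Event 2 (EXEC): [MAIN] PC=1: INC 2 -> ACC=2
Event 3 (EXEC): [MAIN] PC=2: INC 5 -> ACC=7
Event 4 (INT 1): INT 1 arrives: push (MAIN, PC=3), enter IRQ1 at PC=0 (depth now 1)
Event 5 (EXEC): [IRQ1] PC=0: DEC 1 -> ACC=6
Event 6 (EXEC): [IRQ1] PC=1: IRET -> resume MAIN at PC=3 (depth now 0)
Event 7 (EXEC): [MAIN] PC=3: DEC 1 -> ACC=5
Event 8 (EXEC): [MAIN] PC=4: HALT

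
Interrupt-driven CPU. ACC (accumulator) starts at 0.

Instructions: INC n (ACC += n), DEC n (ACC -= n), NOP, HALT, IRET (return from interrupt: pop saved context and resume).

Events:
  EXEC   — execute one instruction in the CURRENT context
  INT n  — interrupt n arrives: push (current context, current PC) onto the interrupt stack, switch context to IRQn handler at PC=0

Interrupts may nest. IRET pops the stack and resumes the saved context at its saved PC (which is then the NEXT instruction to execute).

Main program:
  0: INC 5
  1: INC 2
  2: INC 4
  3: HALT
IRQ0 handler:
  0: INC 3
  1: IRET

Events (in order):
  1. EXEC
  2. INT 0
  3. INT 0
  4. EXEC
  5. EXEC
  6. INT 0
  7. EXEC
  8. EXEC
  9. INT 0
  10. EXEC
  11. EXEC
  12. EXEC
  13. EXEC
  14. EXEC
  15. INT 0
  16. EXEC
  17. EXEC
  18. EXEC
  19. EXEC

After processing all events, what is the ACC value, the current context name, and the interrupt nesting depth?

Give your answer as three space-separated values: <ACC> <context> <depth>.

Answer: 26 MAIN 0

Derivation:
Event 1 (EXEC): [MAIN] PC=0: INC 5 -> ACC=5
Event 2 (INT 0): INT 0 arrives: push (MAIN, PC=1), enter IRQ0 at PC=0 (depth now 1)
Event 3 (INT 0): INT 0 arrives: push (IRQ0, PC=0), enter IRQ0 at PC=0 (depth now 2)
Event 4 (EXEC): [IRQ0] PC=0: INC 3 -> ACC=8
Event 5 (EXEC): [IRQ0] PC=1: IRET -> resume IRQ0 at PC=0 (depth now 1)
Event 6 (INT 0): INT 0 arrives: push (IRQ0, PC=0), enter IRQ0 at PC=0 (depth now 2)
Event 7 (EXEC): [IRQ0] PC=0: INC 3 -> ACC=11
Event 8 (EXEC): [IRQ0] PC=1: IRET -> resume IRQ0 at PC=0 (depth now 1)
Event 9 (INT 0): INT 0 arrives: push (IRQ0, PC=0), enter IRQ0 at PC=0 (depth now 2)
Event 10 (EXEC): [IRQ0] PC=0: INC 3 -> ACC=14
Event 11 (EXEC): [IRQ0] PC=1: IRET -> resume IRQ0 at PC=0 (depth now 1)
Event 12 (EXEC): [IRQ0] PC=0: INC 3 -> ACC=17
Event 13 (EXEC): [IRQ0] PC=1: IRET -> resume MAIN at PC=1 (depth now 0)
Event 14 (EXEC): [MAIN] PC=1: INC 2 -> ACC=19
Event 15 (INT 0): INT 0 arrives: push (MAIN, PC=2), enter IRQ0 at PC=0 (depth now 1)
Event 16 (EXEC): [IRQ0] PC=0: INC 3 -> ACC=22
Event 17 (EXEC): [IRQ0] PC=1: IRET -> resume MAIN at PC=2 (depth now 0)
Event 18 (EXEC): [MAIN] PC=2: INC 4 -> ACC=26
Event 19 (EXEC): [MAIN] PC=3: HALT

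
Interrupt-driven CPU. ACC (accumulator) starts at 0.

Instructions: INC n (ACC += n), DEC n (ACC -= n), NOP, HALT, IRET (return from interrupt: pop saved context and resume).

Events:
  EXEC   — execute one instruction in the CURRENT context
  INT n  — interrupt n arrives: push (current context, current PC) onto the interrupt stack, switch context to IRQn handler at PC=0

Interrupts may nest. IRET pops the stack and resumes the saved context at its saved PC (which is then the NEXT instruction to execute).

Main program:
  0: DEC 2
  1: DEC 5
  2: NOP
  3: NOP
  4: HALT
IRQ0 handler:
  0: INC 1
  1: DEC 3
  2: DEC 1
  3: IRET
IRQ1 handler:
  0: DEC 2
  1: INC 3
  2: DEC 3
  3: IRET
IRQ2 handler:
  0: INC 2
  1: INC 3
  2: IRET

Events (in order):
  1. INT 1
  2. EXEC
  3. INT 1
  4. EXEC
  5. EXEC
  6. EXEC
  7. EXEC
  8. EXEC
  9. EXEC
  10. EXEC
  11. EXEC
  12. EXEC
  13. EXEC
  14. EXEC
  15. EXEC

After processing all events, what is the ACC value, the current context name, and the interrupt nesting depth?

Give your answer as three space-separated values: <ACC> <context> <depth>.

Event 1 (INT 1): INT 1 arrives: push (MAIN, PC=0), enter IRQ1 at PC=0 (depth now 1)
Event 2 (EXEC): [IRQ1] PC=0: DEC 2 -> ACC=-2
Event 3 (INT 1): INT 1 arrives: push (IRQ1, PC=1), enter IRQ1 at PC=0 (depth now 2)
Event 4 (EXEC): [IRQ1] PC=0: DEC 2 -> ACC=-4
Event 5 (EXEC): [IRQ1] PC=1: INC 3 -> ACC=-1
Event 6 (EXEC): [IRQ1] PC=2: DEC 3 -> ACC=-4
Event 7 (EXEC): [IRQ1] PC=3: IRET -> resume IRQ1 at PC=1 (depth now 1)
Event 8 (EXEC): [IRQ1] PC=1: INC 3 -> ACC=-1
Event 9 (EXEC): [IRQ1] PC=2: DEC 3 -> ACC=-4
Event 10 (EXEC): [IRQ1] PC=3: IRET -> resume MAIN at PC=0 (depth now 0)
Event 11 (EXEC): [MAIN] PC=0: DEC 2 -> ACC=-6
Event 12 (EXEC): [MAIN] PC=1: DEC 5 -> ACC=-11
Event 13 (EXEC): [MAIN] PC=2: NOP
Event 14 (EXEC): [MAIN] PC=3: NOP
Event 15 (EXEC): [MAIN] PC=4: HALT

Answer: -11 MAIN 0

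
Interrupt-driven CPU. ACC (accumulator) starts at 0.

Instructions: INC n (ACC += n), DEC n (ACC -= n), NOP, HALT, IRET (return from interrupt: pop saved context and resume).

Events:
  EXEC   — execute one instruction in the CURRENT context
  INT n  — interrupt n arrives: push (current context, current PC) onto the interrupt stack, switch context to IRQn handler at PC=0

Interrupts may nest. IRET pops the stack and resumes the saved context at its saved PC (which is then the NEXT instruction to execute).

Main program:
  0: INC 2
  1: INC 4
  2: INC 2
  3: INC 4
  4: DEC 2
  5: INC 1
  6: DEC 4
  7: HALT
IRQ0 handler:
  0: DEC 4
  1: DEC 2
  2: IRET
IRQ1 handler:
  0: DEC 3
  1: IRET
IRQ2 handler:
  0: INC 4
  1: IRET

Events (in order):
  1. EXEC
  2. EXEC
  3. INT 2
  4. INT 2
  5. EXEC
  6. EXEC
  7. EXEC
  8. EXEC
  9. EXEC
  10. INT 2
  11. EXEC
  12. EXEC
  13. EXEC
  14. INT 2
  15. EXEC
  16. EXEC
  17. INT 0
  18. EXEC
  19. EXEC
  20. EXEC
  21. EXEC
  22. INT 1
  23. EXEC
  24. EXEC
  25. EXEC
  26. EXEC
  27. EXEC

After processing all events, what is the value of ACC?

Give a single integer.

Answer: 14

Derivation:
Event 1 (EXEC): [MAIN] PC=0: INC 2 -> ACC=2
Event 2 (EXEC): [MAIN] PC=1: INC 4 -> ACC=6
Event 3 (INT 2): INT 2 arrives: push (MAIN, PC=2), enter IRQ2 at PC=0 (depth now 1)
Event 4 (INT 2): INT 2 arrives: push (IRQ2, PC=0), enter IRQ2 at PC=0 (depth now 2)
Event 5 (EXEC): [IRQ2] PC=0: INC 4 -> ACC=10
Event 6 (EXEC): [IRQ2] PC=1: IRET -> resume IRQ2 at PC=0 (depth now 1)
Event 7 (EXEC): [IRQ2] PC=0: INC 4 -> ACC=14
Event 8 (EXEC): [IRQ2] PC=1: IRET -> resume MAIN at PC=2 (depth now 0)
Event 9 (EXEC): [MAIN] PC=2: INC 2 -> ACC=16
Event 10 (INT 2): INT 2 arrives: push (MAIN, PC=3), enter IRQ2 at PC=0 (depth now 1)
Event 11 (EXEC): [IRQ2] PC=0: INC 4 -> ACC=20
Event 12 (EXEC): [IRQ2] PC=1: IRET -> resume MAIN at PC=3 (depth now 0)
Event 13 (EXEC): [MAIN] PC=3: INC 4 -> ACC=24
Event 14 (INT 2): INT 2 arrives: push (MAIN, PC=4), enter IRQ2 at PC=0 (depth now 1)
Event 15 (EXEC): [IRQ2] PC=0: INC 4 -> ACC=28
Event 16 (EXEC): [IRQ2] PC=1: IRET -> resume MAIN at PC=4 (depth now 0)
Event 17 (INT 0): INT 0 arrives: push (MAIN, PC=4), enter IRQ0 at PC=0 (depth now 1)
Event 18 (EXEC): [IRQ0] PC=0: DEC 4 -> ACC=24
Event 19 (EXEC): [IRQ0] PC=1: DEC 2 -> ACC=22
Event 20 (EXEC): [IRQ0] PC=2: IRET -> resume MAIN at PC=4 (depth now 0)
Event 21 (EXEC): [MAIN] PC=4: DEC 2 -> ACC=20
Event 22 (INT 1): INT 1 arrives: push (MAIN, PC=5), enter IRQ1 at PC=0 (depth now 1)
Event 23 (EXEC): [IRQ1] PC=0: DEC 3 -> ACC=17
Event 24 (EXEC): [IRQ1] PC=1: IRET -> resume MAIN at PC=5 (depth now 0)
Event 25 (EXEC): [MAIN] PC=5: INC 1 -> ACC=18
Event 26 (EXEC): [MAIN] PC=6: DEC 4 -> ACC=14
Event 27 (EXEC): [MAIN] PC=7: HALT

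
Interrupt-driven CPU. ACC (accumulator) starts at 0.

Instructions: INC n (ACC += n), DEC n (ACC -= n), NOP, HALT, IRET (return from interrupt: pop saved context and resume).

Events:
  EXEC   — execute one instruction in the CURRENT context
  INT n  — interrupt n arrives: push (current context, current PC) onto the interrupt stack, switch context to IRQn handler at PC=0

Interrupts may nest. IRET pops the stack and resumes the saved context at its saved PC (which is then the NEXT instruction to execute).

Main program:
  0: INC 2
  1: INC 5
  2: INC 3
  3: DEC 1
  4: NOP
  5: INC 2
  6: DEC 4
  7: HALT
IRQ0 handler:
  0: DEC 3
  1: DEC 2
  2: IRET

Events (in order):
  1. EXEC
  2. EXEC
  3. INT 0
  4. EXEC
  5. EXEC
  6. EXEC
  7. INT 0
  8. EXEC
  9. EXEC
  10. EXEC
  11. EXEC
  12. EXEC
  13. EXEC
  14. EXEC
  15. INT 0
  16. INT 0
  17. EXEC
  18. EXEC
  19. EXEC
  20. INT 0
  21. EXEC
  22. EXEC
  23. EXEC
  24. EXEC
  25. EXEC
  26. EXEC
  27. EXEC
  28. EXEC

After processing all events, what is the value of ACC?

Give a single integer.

Event 1 (EXEC): [MAIN] PC=0: INC 2 -> ACC=2
Event 2 (EXEC): [MAIN] PC=1: INC 5 -> ACC=7
Event 3 (INT 0): INT 0 arrives: push (MAIN, PC=2), enter IRQ0 at PC=0 (depth now 1)
Event 4 (EXEC): [IRQ0] PC=0: DEC 3 -> ACC=4
Event 5 (EXEC): [IRQ0] PC=1: DEC 2 -> ACC=2
Event 6 (EXEC): [IRQ0] PC=2: IRET -> resume MAIN at PC=2 (depth now 0)
Event 7 (INT 0): INT 0 arrives: push (MAIN, PC=2), enter IRQ0 at PC=0 (depth now 1)
Event 8 (EXEC): [IRQ0] PC=0: DEC 3 -> ACC=-1
Event 9 (EXEC): [IRQ0] PC=1: DEC 2 -> ACC=-3
Event 10 (EXEC): [IRQ0] PC=2: IRET -> resume MAIN at PC=2 (depth now 0)
Event 11 (EXEC): [MAIN] PC=2: INC 3 -> ACC=0
Event 12 (EXEC): [MAIN] PC=3: DEC 1 -> ACC=-1
Event 13 (EXEC): [MAIN] PC=4: NOP
Event 14 (EXEC): [MAIN] PC=5: INC 2 -> ACC=1
Event 15 (INT 0): INT 0 arrives: push (MAIN, PC=6), enter IRQ0 at PC=0 (depth now 1)
Event 16 (INT 0): INT 0 arrives: push (IRQ0, PC=0), enter IRQ0 at PC=0 (depth now 2)
Event 17 (EXEC): [IRQ0] PC=0: DEC 3 -> ACC=-2
Event 18 (EXEC): [IRQ0] PC=1: DEC 2 -> ACC=-4
Event 19 (EXEC): [IRQ0] PC=2: IRET -> resume IRQ0 at PC=0 (depth now 1)
Event 20 (INT 0): INT 0 arrives: push (IRQ0, PC=0), enter IRQ0 at PC=0 (depth now 2)
Event 21 (EXEC): [IRQ0] PC=0: DEC 3 -> ACC=-7
Event 22 (EXEC): [IRQ0] PC=1: DEC 2 -> ACC=-9
Event 23 (EXEC): [IRQ0] PC=2: IRET -> resume IRQ0 at PC=0 (depth now 1)
Event 24 (EXEC): [IRQ0] PC=0: DEC 3 -> ACC=-12
Event 25 (EXEC): [IRQ0] PC=1: DEC 2 -> ACC=-14
Event 26 (EXEC): [IRQ0] PC=2: IRET -> resume MAIN at PC=6 (depth now 0)
Event 27 (EXEC): [MAIN] PC=6: DEC 4 -> ACC=-18
Event 28 (EXEC): [MAIN] PC=7: HALT

Answer: -18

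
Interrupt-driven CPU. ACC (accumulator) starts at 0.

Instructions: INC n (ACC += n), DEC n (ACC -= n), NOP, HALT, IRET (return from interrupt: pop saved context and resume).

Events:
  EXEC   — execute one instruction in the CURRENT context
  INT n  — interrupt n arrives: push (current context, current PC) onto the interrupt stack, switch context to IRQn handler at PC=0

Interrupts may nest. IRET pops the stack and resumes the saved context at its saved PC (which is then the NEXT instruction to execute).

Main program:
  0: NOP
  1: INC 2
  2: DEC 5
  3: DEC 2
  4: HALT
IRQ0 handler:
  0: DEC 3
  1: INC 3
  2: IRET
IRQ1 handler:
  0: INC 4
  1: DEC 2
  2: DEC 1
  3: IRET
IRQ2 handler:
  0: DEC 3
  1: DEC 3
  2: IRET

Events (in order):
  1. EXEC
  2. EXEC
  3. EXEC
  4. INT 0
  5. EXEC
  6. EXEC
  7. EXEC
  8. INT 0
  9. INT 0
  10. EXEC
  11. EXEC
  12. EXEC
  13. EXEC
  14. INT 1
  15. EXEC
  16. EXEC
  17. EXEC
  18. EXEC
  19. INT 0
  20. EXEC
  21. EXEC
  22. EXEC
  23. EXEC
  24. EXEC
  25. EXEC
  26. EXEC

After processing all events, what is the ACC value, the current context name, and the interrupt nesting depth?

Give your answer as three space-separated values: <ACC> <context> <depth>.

Event 1 (EXEC): [MAIN] PC=0: NOP
Event 2 (EXEC): [MAIN] PC=1: INC 2 -> ACC=2
Event 3 (EXEC): [MAIN] PC=2: DEC 5 -> ACC=-3
Event 4 (INT 0): INT 0 arrives: push (MAIN, PC=3), enter IRQ0 at PC=0 (depth now 1)
Event 5 (EXEC): [IRQ0] PC=0: DEC 3 -> ACC=-6
Event 6 (EXEC): [IRQ0] PC=1: INC 3 -> ACC=-3
Event 7 (EXEC): [IRQ0] PC=2: IRET -> resume MAIN at PC=3 (depth now 0)
Event 8 (INT 0): INT 0 arrives: push (MAIN, PC=3), enter IRQ0 at PC=0 (depth now 1)
Event 9 (INT 0): INT 0 arrives: push (IRQ0, PC=0), enter IRQ0 at PC=0 (depth now 2)
Event 10 (EXEC): [IRQ0] PC=0: DEC 3 -> ACC=-6
Event 11 (EXEC): [IRQ0] PC=1: INC 3 -> ACC=-3
Event 12 (EXEC): [IRQ0] PC=2: IRET -> resume IRQ0 at PC=0 (depth now 1)
Event 13 (EXEC): [IRQ0] PC=0: DEC 3 -> ACC=-6
Event 14 (INT 1): INT 1 arrives: push (IRQ0, PC=1), enter IRQ1 at PC=0 (depth now 2)
Event 15 (EXEC): [IRQ1] PC=0: INC 4 -> ACC=-2
Event 16 (EXEC): [IRQ1] PC=1: DEC 2 -> ACC=-4
Event 17 (EXEC): [IRQ1] PC=2: DEC 1 -> ACC=-5
Event 18 (EXEC): [IRQ1] PC=3: IRET -> resume IRQ0 at PC=1 (depth now 1)
Event 19 (INT 0): INT 0 arrives: push (IRQ0, PC=1), enter IRQ0 at PC=0 (depth now 2)
Event 20 (EXEC): [IRQ0] PC=0: DEC 3 -> ACC=-8
Event 21 (EXEC): [IRQ0] PC=1: INC 3 -> ACC=-5
Event 22 (EXEC): [IRQ0] PC=2: IRET -> resume IRQ0 at PC=1 (depth now 1)
Event 23 (EXEC): [IRQ0] PC=1: INC 3 -> ACC=-2
Event 24 (EXEC): [IRQ0] PC=2: IRET -> resume MAIN at PC=3 (depth now 0)
Event 25 (EXEC): [MAIN] PC=3: DEC 2 -> ACC=-4
Event 26 (EXEC): [MAIN] PC=4: HALT

Answer: -4 MAIN 0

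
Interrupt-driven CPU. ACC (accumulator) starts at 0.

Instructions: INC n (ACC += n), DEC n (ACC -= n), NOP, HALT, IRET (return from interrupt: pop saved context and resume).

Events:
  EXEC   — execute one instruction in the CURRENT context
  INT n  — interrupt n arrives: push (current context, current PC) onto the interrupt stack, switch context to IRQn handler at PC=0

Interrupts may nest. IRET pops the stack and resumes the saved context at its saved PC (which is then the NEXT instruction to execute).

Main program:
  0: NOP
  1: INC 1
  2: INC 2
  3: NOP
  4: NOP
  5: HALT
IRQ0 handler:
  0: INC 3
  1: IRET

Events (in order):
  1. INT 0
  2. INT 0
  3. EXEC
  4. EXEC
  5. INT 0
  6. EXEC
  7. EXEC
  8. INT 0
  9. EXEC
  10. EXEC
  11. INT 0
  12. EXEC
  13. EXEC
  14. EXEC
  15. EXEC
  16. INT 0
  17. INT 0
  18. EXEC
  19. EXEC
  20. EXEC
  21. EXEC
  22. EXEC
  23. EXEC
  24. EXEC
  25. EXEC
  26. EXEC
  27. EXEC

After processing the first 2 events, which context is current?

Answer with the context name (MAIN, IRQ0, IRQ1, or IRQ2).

Answer: IRQ0

Derivation:
Event 1 (INT 0): INT 0 arrives: push (MAIN, PC=0), enter IRQ0 at PC=0 (depth now 1)
Event 2 (INT 0): INT 0 arrives: push (IRQ0, PC=0), enter IRQ0 at PC=0 (depth now 2)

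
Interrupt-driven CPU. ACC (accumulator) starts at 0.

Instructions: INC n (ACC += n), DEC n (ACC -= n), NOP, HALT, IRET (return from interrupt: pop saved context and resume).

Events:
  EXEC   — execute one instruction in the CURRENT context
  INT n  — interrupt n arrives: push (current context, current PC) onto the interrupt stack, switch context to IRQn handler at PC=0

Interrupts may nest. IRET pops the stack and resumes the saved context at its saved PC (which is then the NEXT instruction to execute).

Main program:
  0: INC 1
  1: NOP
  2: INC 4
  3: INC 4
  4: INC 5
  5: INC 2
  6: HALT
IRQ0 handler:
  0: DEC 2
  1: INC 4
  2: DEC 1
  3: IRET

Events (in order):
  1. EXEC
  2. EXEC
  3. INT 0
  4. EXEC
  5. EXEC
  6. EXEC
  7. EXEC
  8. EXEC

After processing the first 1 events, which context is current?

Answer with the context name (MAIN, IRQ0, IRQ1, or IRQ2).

Answer: MAIN

Derivation:
Event 1 (EXEC): [MAIN] PC=0: INC 1 -> ACC=1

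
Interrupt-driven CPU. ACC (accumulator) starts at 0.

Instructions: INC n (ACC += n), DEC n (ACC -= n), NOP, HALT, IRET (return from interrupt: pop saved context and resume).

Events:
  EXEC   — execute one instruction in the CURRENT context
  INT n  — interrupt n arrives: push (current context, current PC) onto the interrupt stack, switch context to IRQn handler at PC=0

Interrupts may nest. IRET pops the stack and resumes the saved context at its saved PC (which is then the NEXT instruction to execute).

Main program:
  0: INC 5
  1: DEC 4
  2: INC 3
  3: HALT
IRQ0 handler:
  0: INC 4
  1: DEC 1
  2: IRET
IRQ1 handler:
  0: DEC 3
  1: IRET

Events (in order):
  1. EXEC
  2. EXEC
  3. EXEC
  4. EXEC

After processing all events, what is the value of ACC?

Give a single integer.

Event 1 (EXEC): [MAIN] PC=0: INC 5 -> ACC=5
Event 2 (EXEC): [MAIN] PC=1: DEC 4 -> ACC=1
Event 3 (EXEC): [MAIN] PC=2: INC 3 -> ACC=4
Event 4 (EXEC): [MAIN] PC=3: HALT

Answer: 4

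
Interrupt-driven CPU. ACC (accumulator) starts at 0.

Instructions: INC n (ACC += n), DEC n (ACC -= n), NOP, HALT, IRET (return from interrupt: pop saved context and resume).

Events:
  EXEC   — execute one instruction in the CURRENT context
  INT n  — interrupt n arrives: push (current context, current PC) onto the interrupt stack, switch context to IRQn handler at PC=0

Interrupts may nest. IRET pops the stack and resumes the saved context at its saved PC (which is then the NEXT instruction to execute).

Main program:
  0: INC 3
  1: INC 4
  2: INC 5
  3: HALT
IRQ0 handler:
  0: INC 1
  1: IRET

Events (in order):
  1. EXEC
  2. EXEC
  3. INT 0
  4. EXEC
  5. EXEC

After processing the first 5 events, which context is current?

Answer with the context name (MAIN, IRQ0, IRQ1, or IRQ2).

Answer: MAIN

Derivation:
Event 1 (EXEC): [MAIN] PC=0: INC 3 -> ACC=3
Event 2 (EXEC): [MAIN] PC=1: INC 4 -> ACC=7
Event 3 (INT 0): INT 0 arrives: push (MAIN, PC=2), enter IRQ0 at PC=0 (depth now 1)
Event 4 (EXEC): [IRQ0] PC=0: INC 1 -> ACC=8
Event 5 (EXEC): [IRQ0] PC=1: IRET -> resume MAIN at PC=2 (depth now 0)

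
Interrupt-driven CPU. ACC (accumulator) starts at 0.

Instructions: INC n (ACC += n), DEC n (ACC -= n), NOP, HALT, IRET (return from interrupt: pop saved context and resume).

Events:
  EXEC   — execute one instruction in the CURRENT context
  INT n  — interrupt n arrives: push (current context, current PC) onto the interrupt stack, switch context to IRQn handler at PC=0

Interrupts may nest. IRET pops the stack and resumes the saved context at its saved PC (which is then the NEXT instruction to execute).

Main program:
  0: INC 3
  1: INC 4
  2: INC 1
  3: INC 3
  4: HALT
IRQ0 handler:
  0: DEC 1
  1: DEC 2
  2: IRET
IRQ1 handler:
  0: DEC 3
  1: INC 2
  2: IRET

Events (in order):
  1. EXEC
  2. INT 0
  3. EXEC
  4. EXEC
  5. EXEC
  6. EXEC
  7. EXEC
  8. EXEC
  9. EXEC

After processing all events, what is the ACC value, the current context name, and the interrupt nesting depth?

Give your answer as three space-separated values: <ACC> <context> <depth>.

Event 1 (EXEC): [MAIN] PC=0: INC 3 -> ACC=3
Event 2 (INT 0): INT 0 arrives: push (MAIN, PC=1), enter IRQ0 at PC=0 (depth now 1)
Event 3 (EXEC): [IRQ0] PC=0: DEC 1 -> ACC=2
Event 4 (EXEC): [IRQ0] PC=1: DEC 2 -> ACC=0
Event 5 (EXEC): [IRQ0] PC=2: IRET -> resume MAIN at PC=1 (depth now 0)
Event 6 (EXEC): [MAIN] PC=1: INC 4 -> ACC=4
Event 7 (EXEC): [MAIN] PC=2: INC 1 -> ACC=5
Event 8 (EXEC): [MAIN] PC=3: INC 3 -> ACC=8
Event 9 (EXEC): [MAIN] PC=4: HALT

Answer: 8 MAIN 0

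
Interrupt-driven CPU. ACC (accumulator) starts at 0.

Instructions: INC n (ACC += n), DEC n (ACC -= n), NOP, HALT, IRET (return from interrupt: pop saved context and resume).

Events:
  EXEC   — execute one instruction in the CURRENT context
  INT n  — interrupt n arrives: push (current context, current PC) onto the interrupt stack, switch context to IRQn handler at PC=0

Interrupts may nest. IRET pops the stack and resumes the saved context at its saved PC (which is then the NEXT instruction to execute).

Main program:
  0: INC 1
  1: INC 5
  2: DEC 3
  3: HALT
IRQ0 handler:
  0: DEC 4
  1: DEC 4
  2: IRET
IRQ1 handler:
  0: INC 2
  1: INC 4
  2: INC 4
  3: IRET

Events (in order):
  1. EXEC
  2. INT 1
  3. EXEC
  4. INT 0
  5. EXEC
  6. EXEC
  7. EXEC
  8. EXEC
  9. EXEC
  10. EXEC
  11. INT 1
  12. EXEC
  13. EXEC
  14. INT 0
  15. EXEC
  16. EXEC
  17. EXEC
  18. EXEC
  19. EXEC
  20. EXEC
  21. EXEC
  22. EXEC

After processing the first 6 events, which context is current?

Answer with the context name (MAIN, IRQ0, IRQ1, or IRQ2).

Event 1 (EXEC): [MAIN] PC=0: INC 1 -> ACC=1
Event 2 (INT 1): INT 1 arrives: push (MAIN, PC=1), enter IRQ1 at PC=0 (depth now 1)
Event 3 (EXEC): [IRQ1] PC=0: INC 2 -> ACC=3
Event 4 (INT 0): INT 0 arrives: push (IRQ1, PC=1), enter IRQ0 at PC=0 (depth now 2)
Event 5 (EXEC): [IRQ0] PC=0: DEC 4 -> ACC=-1
Event 6 (EXEC): [IRQ0] PC=1: DEC 4 -> ACC=-5

Answer: IRQ0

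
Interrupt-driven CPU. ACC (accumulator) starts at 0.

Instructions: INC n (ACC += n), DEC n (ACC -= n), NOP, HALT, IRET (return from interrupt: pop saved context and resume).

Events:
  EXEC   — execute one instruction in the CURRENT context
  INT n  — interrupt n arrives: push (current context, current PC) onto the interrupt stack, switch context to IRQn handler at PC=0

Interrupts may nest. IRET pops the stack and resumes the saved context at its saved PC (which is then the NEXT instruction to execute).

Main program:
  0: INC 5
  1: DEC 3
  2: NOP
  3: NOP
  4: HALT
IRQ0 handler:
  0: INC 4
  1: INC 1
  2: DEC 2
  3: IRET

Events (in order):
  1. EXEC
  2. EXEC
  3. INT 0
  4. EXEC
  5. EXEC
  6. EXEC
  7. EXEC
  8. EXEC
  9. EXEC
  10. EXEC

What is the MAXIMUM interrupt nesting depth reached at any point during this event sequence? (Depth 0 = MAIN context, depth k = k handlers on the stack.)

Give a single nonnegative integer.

Event 1 (EXEC): [MAIN] PC=0: INC 5 -> ACC=5 [depth=0]
Event 2 (EXEC): [MAIN] PC=1: DEC 3 -> ACC=2 [depth=0]
Event 3 (INT 0): INT 0 arrives: push (MAIN, PC=2), enter IRQ0 at PC=0 (depth now 1) [depth=1]
Event 4 (EXEC): [IRQ0] PC=0: INC 4 -> ACC=6 [depth=1]
Event 5 (EXEC): [IRQ0] PC=1: INC 1 -> ACC=7 [depth=1]
Event 6 (EXEC): [IRQ0] PC=2: DEC 2 -> ACC=5 [depth=1]
Event 7 (EXEC): [IRQ0] PC=3: IRET -> resume MAIN at PC=2 (depth now 0) [depth=0]
Event 8 (EXEC): [MAIN] PC=2: NOP [depth=0]
Event 9 (EXEC): [MAIN] PC=3: NOP [depth=0]
Event 10 (EXEC): [MAIN] PC=4: HALT [depth=0]
Max depth observed: 1

Answer: 1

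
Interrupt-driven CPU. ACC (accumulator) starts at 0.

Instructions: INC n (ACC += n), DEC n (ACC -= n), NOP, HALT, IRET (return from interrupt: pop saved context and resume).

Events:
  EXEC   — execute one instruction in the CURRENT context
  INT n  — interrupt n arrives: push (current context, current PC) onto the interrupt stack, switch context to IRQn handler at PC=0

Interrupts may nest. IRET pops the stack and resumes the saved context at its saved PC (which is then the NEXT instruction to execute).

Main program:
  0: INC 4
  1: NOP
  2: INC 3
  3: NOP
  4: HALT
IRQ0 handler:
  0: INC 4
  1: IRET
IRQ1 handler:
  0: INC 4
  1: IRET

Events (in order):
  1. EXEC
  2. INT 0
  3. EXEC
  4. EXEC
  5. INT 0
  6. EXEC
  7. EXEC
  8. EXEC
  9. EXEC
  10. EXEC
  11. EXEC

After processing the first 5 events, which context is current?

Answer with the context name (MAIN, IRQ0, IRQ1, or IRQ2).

Event 1 (EXEC): [MAIN] PC=0: INC 4 -> ACC=4
Event 2 (INT 0): INT 0 arrives: push (MAIN, PC=1), enter IRQ0 at PC=0 (depth now 1)
Event 3 (EXEC): [IRQ0] PC=0: INC 4 -> ACC=8
Event 4 (EXEC): [IRQ0] PC=1: IRET -> resume MAIN at PC=1 (depth now 0)
Event 5 (INT 0): INT 0 arrives: push (MAIN, PC=1), enter IRQ0 at PC=0 (depth now 1)

Answer: IRQ0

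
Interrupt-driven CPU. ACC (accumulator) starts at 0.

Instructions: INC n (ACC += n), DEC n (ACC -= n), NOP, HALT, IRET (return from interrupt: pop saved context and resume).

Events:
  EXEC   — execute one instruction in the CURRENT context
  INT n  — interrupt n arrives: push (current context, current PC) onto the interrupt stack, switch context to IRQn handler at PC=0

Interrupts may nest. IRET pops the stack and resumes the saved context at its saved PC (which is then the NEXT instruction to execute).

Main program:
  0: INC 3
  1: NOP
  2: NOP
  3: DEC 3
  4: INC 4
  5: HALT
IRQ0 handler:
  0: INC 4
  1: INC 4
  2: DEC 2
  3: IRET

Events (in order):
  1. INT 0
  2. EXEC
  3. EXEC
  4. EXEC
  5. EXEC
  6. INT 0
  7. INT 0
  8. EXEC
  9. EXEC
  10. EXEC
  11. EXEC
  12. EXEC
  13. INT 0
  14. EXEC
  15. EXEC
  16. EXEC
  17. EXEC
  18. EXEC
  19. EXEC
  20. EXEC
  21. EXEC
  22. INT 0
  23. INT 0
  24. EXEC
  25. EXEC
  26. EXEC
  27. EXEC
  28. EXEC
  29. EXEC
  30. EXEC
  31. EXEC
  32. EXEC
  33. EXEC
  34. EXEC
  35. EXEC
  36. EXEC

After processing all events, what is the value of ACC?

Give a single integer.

Answer: 40

Derivation:
Event 1 (INT 0): INT 0 arrives: push (MAIN, PC=0), enter IRQ0 at PC=0 (depth now 1)
Event 2 (EXEC): [IRQ0] PC=0: INC 4 -> ACC=4
Event 3 (EXEC): [IRQ0] PC=1: INC 4 -> ACC=8
Event 4 (EXEC): [IRQ0] PC=2: DEC 2 -> ACC=6
Event 5 (EXEC): [IRQ0] PC=3: IRET -> resume MAIN at PC=0 (depth now 0)
Event 6 (INT 0): INT 0 arrives: push (MAIN, PC=0), enter IRQ0 at PC=0 (depth now 1)
Event 7 (INT 0): INT 0 arrives: push (IRQ0, PC=0), enter IRQ0 at PC=0 (depth now 2)
Event 8 (EXEC): [IRQ0] PC=0: INC 4 -> ACC=10
Event 9 (EXEC): [IRQ0] PC=1: INC 4 -> ACC=14
Event 10 (EXEC): [IRQ0] PC=2: DEC 2 -> ACC=12
Event 11 (EXEC): [IRQ0] PC=3: IRET -> resume IRQ0 at PC=0 (depth now 1)
Event 12 (EXEC): [IRQ0] PC=0: INC 4 -> ACC=16
Event 13 (INT 0): INT 0 arrives: push (IRQ0, PC=1), enter IRQ0 at PC=0 (depth now 2)
Event 14 (EXEC): [IRQ0] PC=0: INC 4 -> ACC=20
Event 15 (EXEC): [IRQ0] PC=1: INC 4 -> ACC=24
Event 16 (EXEC): [IRQ0] PC=2: DEC 2 -> ACC=22
Event 17 (EXEC): [IRQ0] PC=3: IRET -> resume IRQ0 at PC=1 (depth now 1)
Event 18 (EXEC): [IRQ0] PC=1: INC 4 -> ACC=26
Event 19 (EXEC): [IRQ0] PC=2: DEC 2 -> ACC=24
Event 20 (EXEC): [IRQ0] PC=3: IRET -> resume MAIN at PC=0 (depth now 0)
Event 21 (EXEC): [MAIN] PC=0: INC 3 -> ACC=27
Event 22 (INT 0): INT 0 arrives: push (MAIN, PC=1), enter IRQ0 at PC=0 (depth now 1)
Event 23 (INT 0): INT 0 arrives: push (IRQ0, PC=0), enter IRQ0 at PC=0 (depth now 2)
Event 24 (EXEC): [IRQ0] PC=0: INC 4 -> ACC=31
Event 25 (EXEC): [IRQ0] PC=1: INC 4 -> ACC=35
Event 26 (EXEC): [IRQ0] PC=2: DEC 2 -> ACC=33
Event 27 (EXEC): [IRQ0] PC=3: IRET -> resume IRQ0 at PC=0 (depth now 1)
Event 28 (EXEC): [IRQ0] PC=0: INC 4 -> ACC=37
Event 29 (EXEC): [IRQ0] PC=1: INC 4 -> ACC=41
Event 30 (EXEC): [IRQ0] PC=2: DEC 2 -> ACC=39
Event 31 (EXEC): [IRQ0] PC=3: IRET -> resume MAIN at PC=1 (depth now 0)
Event 32 (EXEC): [MAIN] PC=1: NOP
Event 33 (EXEC): [MAIN] PC=2: NOP
Event 34 (EXEC): [MAIN] PC=3: DEC 3 -> ACC=36
Event 35 (EXEC): [MAIN] PC=4: INC 4 -> ACC=40
Event 36 (EXEC): [MAIN] PC=5: HALT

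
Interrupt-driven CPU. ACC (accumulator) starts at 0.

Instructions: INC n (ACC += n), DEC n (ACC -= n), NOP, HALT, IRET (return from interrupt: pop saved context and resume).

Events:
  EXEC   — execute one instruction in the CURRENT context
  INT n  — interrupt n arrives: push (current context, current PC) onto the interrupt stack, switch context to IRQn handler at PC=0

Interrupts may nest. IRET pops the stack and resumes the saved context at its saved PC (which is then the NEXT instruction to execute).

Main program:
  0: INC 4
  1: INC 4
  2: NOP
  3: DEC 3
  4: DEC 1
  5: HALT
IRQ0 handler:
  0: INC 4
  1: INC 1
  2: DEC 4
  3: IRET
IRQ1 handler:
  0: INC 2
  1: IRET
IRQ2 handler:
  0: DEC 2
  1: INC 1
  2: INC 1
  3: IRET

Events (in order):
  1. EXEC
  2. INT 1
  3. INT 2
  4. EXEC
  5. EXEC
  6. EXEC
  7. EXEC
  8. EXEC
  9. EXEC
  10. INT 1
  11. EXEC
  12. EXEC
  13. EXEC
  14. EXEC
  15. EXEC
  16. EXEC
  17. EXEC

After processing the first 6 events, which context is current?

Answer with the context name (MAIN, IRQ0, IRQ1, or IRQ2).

Answer: IRQ2

Derivation:
Event 1 (EXEC): [MAIN] PC=0: INC 4 -> ACC=4
Event 2 (INT 1): INT 1 arrives: push (MAIN, PC=1), enter IRQ1 at PC=0 (depth now 1)
Event 3 (INT 2): INT 2 arrives: push (IRQ1, PC=0), enter IRQ2 at PC=0 (depth now 2)
Event 4 (EXEC): [IRQ2] PC=0: DEC 2 -> ACC=2
Event 5 (EXEC): [IRQ2] PC=1: INC 1 -> ACC=3
Event 6 (EXEC): [IRQ2] PC=2: INC 1 -> ACC=4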